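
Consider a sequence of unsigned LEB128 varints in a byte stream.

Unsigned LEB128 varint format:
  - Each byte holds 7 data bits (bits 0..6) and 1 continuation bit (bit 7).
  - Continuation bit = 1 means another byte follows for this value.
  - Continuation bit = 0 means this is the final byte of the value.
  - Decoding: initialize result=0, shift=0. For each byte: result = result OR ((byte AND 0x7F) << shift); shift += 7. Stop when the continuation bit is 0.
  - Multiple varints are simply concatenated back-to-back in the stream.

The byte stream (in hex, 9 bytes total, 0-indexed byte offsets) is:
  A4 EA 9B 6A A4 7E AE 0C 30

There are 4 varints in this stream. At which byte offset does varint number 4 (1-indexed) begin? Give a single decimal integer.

  byte[0]=0xA4 cont=1 payload=0x24=36: acc |= 36<<0 -> acc=36 shift=7
  byte[1]=0xEA cont=1 payload=0x6A=106: acc |= 106<<7 -> acc=13604 shift=14
  byte[2]=0x9B cont=1 payload=0x1B=27: acc |= 27<<14 -> acc=455972 shift=21
  byte[3]=0x6A cont=0 payload=0x6A=106: acc |= 106<<21 -> acc=222754084 shift=28 [end]
Varint 1: bytes[0:4] = A4 EA 9B 6A -> value 222754084 (4 byte(s))
  byte[4]=0xA4 cont=1 payload=0x24=36: acc |= 36<<0 -> acc=36 shift=7
  byte[5]=0x7E cont=0 payload=0x7E=126: acc |= 126<<7 -> acc=16164 shift=14 [end]
Varint 2: bytes[4:6] = A4 7E -> value 16164 (2 byte(s))
  byte[6]=0xAE cont=1 payload=0x2E=46: acc |= 46<<0 -> acc=46 shift=7
  byte[7]=0x0C cont=0 payload=0x0C=12: acc |= 12<<7 -> acc=1582 shift=14 [end]
Varint 3: bytes[6:8] = AE 0C -> value 1582 (2 byte(s))
  byte[8]=0x30 cont=0 payload=0x30=48: acc |= 48<<0 -> acc=48 shift=7 [end]
Varint 4: bytes[8:9] = 30 -> value 48 (1 byte(s))

Answer: 8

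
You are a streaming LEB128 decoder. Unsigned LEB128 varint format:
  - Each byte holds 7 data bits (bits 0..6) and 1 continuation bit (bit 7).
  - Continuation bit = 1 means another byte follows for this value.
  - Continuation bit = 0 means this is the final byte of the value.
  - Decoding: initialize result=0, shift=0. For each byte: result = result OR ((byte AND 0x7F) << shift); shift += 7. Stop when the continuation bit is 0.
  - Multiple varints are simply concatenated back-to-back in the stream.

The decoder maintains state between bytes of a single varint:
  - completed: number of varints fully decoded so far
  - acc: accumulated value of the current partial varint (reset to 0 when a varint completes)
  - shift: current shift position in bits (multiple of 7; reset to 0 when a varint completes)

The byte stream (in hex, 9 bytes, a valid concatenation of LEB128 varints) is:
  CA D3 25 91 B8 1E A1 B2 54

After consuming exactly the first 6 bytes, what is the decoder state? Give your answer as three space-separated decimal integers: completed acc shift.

byte[0]=0xCA cont=1 payload=0x4A: acc |= 74<<0 -> completed=0 acc=74 shift=7
byte[1]=0xD3 cont=1 payload=0x53: acc |= 83<<7 -> completed=0 acc=10698 shift=14
byte[2]=0x25 cont=0 payload=0x25: varint #1 complete (value=616906); reset -> completed=1 acc=0 shift=0
byte[3]=0x91 cont=1 payload=0x11: acc |= 17<<0 -> completed=1 acc=17 shift=7
byte[4]=0xB8 cont=1 payload=0x38: acc |= 56<<7 -> completed=1 acc=7185 shift=14
byte[5]=0x1E cont=0 payload=0x1E: varint #2 complete (value=498705); reset -> completed=2 acc=0 shift=0

Answer: 2 0 0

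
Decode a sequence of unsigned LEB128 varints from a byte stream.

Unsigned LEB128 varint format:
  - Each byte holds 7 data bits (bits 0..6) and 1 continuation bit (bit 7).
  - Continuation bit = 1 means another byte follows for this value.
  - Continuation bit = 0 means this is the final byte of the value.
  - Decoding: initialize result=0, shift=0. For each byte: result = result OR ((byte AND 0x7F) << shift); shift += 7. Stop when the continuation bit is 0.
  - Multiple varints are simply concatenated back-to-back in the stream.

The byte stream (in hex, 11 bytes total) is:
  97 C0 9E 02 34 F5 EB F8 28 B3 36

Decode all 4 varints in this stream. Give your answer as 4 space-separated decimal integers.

Answer: 4694039 52 85865973 6963

Derivation:
  byte[0]=0x97 cont=1 payload=0x17=23: acc |= 23<<0 -> acc=23 shift=7
  byte[1]=0xC0 cont=1 payload=0x40=64: acc |= 64<<7 -> acc=8215 shift=14
  byte[2]=0x9E cont=1 payload=0x1E=30: acc |= 30<<14 -> acc=499735 shift=21
  byte[3]=0x02 cont=0 payload=0x02=2: acc |= 2<<21 -> acc=4694039 shift=28 [end]
Varint 1: bytes[0:4] = 97 C0 9E 02 -> value 4694039 (4 byte(s))
  byte[4]=0x34 cont=0 payload=0x34=52: acc |= 52<<0 -> acc=52 shift=7 [end]
Varint 2: bytes[4:5] = 34 -> value 52 (1 byte(s))
  byte[5]=0xF5 cont=1 payload=0x75=117: acc |= 117<<0 -> acc=117 shift=7
  byte[6]=0xEB cont=1 payload=0x6B=107: acc |= 107<<7 -> acc=13813 shift=14
  byte[7]=0xF8 cont=1 payload=0x78=120: acc |= 120<<14 -> acc=1979893 shift=21
  byte[8]=0x28 cont=0 payload=0x28=40: acc |= 40<<21 -> acc=85865973 shift=28 [end]
Varint 3: bytes[5:9] = F5 EB F8 28 -> value 85865973 (4 byte(s))
  byte[9]=0xB3 cont=1 payload=0x33=51: acc |= 51<<0 -> acc=51 shift=7
  byte[10]=0x36 cont=0 payload=0x36=54: acc |= 54<<7 -> acc=6963 shift=14 [end]
Varint 4: bytes[9:11] = B3 36 -> value 6963 (2 byte(s))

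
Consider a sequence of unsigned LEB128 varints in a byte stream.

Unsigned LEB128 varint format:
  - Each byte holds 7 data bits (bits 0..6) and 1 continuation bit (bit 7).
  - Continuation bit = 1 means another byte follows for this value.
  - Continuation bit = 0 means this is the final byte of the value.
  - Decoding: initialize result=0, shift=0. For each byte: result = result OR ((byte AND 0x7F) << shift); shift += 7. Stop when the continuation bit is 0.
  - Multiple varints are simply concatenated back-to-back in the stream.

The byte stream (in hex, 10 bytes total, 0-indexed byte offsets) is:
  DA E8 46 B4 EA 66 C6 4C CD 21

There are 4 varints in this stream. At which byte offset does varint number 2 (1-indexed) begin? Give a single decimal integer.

  byte[0]=0xDA cont=1 payload=0x5A=90: acc |= 90<<0 -> acc=90 shift=7
  byte[1]=0xE8 cont=1 payload=0x68=104: acc |= 104<<7 -> acc=13402 shift=14
  byte[2]=0x46 cont=0 payload=0x46=70: acc |= 70<<14 -> acc=1160282 shift=21 [end]
Varint 1: bytes[0:3] = DA E8 46 -> value 1160282 (3 byte(s))
  byte[3]=0xB4 cont=1 payload=0x34=52: acc |= 52<<0 -> acc=52 shift=7
  byte[4]=0xEA cont=1 payload=0x6A=106: acc |= 106<<7 -> acc=13620 shift=14
  byte[5]=0x66 cont=0 payload=0x66=102: acc |= 102<<14 -> acc=1684788 shift=21 [end]
Varint 2: bytes[3:6] = B4 EA 66 -> value 1684788 (3 byte(s))
  byte[6]=0xC6 cont=1 payload=0x46=70: acc |= 70<<0 -> acc=70 shift=7
  byte[7]=0x4C cont=0 payload=0x4C=76: acc |= 76<<7 -> acc=9798 shift=14 [end]
Varint 3: bytes[6:8] = C6 4C -> value 9798 (2 byte(s))
  byte[8]=0xCD cont=1 payload=0x4D=77: acc |= 77<<0 -> acc=77 shift=7
  byte[9]=0x21 cont=0 payload=0x21=33: acc |= 33<<7 -> acc=4301 shift=14 [end]
Varint 4: bytes[8:10] = CD 21 -> value 4301 (2 byte(s))

Answer: 3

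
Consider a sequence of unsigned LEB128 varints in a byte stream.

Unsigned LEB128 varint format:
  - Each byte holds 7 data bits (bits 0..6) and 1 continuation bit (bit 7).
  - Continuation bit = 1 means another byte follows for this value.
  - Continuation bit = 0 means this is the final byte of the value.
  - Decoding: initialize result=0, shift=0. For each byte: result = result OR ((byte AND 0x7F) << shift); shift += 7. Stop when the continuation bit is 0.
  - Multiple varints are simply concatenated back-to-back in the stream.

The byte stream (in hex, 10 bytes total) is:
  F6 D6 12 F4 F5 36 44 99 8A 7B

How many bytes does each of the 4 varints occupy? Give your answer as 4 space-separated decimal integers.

  byte[0]=0xF6 cont=1 payload=0x76=118: acc |= 118<<0 -> acc=118 shift=7
  byte[1]=0xD6 cont=1 payload=0x56=86: acc |= 86<<7 -> acc=11126 shift=14
  byte[2]=0x12 cont=0 payload=0x12=18: acc |= 18<<14 -> acc=306038 shift=21 [end]
Varint 1: bytes[0:3] = F6 D6 12 -> value 306038 (3 byte(s))
  byte[3]=0xF4 cont=1 payload=0x74=116: acc |= 116<<0 -> acc=116 shift=7
  byte[4]=0xF5 cont=1 payload=0x75=117: acc |= 117<<7 -> acc=15092 shift=14
  byte[5]=0x36 cont=0 payload=0x36=54: acc |= 54<<14 -> acc=899828 shift=21 [end]
Varint 2: bytes[3:6] = F4 F5 36 -> value 899828 (3 byte(s))
  byte[6]=0x44 cont=0 payload=0x44=68: acc |= 68<<0 -> acc=68 shift=7 [end]
Varint 3: bytes[6:7] = 44 -> value 68 (1 byte(s))
  byte[7]=0x99 cont=1 payload=0x19=25: acc |= 25<<0 -> acc=25 shift=7
  byte[8]=0x8A cont=1 payload=0x0A=10: acc |= 10<<7 -> acc=1305 shift=14
  byte[9]=0x7B cont=0 payload=0x7B=123: acc |= 123<<14 -> acc=2016537 shift=21 [end]
Varint 4: bytes[7:10] = 99 8A 7B -> value 2016537 (3 byte(s))

Answer: 3 3 1 3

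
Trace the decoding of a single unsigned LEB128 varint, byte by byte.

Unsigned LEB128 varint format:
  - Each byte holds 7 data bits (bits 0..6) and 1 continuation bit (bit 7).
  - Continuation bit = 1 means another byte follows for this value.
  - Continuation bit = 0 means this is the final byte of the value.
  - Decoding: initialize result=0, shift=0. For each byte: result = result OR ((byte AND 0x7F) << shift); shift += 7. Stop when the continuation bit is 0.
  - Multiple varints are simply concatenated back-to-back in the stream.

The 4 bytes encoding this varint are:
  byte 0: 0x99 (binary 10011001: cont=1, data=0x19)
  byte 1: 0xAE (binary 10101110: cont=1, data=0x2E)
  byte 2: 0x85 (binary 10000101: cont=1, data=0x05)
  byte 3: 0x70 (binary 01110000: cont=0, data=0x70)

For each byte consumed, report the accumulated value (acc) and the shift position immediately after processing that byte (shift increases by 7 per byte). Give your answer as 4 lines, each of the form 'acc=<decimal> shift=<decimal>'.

byte 0=0x99: payload=0x19=25, contrib = 25<<0 = 25; acc -> 25, shift -> 7
byte 1=0xAE: payload=0x2E=46, contrib = 46<<7 = 5888; acc -> 5913, shift -> 14
byte 2=0x85: payload=0x05=5, contrib = 5<<14 = 81920; acc -> 87833, shift -> 21
byte 3=0x70: payload=0x70=112, contrib = 112<<21 = 234881024; acc -> 234968857, shift -> 28

Answer: acc=25 shift=7
acc=5913 shift=14
acc=87833 shift=21
acc=234968857 shift=28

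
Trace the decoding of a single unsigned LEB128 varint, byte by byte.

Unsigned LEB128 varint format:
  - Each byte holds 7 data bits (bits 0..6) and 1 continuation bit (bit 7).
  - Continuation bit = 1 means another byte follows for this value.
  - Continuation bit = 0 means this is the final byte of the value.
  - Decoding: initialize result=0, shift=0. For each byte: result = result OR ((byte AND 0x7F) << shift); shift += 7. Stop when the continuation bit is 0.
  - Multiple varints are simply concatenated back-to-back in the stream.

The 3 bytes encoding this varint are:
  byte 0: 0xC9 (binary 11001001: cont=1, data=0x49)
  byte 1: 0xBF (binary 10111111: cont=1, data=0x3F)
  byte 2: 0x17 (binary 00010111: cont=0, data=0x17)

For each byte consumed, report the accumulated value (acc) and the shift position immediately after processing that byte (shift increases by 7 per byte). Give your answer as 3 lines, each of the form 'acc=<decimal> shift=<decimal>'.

byte 0=0xC9: payload=0x49=73, contrib = 73<<0 = 73; acc -> 73, shift -> 7
byte 1=0xBF: payload=0x3F=63, contrib = 63<<7 = 8064; acc -> 8137, shift -> 14
byte 2=0x17: payload=0x17=23, contrib = 23<<14 = 376832; acc -> 384969, shift -> 21

Answer: acc=73 shift=7
acc=8137 shift=14
acc=384969 shift=21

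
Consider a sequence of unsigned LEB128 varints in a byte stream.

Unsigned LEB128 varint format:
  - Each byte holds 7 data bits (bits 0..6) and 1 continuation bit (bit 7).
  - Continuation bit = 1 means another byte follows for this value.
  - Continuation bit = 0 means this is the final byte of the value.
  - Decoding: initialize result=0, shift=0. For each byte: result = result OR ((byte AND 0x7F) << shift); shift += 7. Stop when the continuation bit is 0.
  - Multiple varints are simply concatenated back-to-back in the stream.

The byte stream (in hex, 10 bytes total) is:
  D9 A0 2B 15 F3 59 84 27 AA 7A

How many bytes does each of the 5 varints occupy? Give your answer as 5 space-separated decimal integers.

  byte[0]=0xD9 cont=1 payload=0x59=89: acc |= 89<<0 -> acc=89 shift=7
  byte[1]=0xA0 cont=1 payload=0x20=32: acc |= 32<<7 -> acc=4185 shift=14
  byte[2]=0x2B cont=0 payload=0x2B=43: acc |= 43<<14 -> acc=708697 shift=21 [end]
Varint 1: bytes[0:3] = D9 A0 2B -> value 708697 (3 byte(s))
  byte[3]=0x15 cont=0 payload=0x15=21: acc |= 21<<0 -> acc=21 shift=7 [end]
Varint 2: bytes[3:4] = 15 -> value 21 (1 byte(s))
  byte[4]=0xF3 cont=1 payload=0x73=115: acc |= 115<<0 -> acc=115 shift=7
  byte[5]=0x59 cont=0 payload=0x59=89: acc |= 89<<7 -> acc=11507 shift=14 [end]
Varint 3: bytes[4:6] = F3 59 -> value 11507 (2 byte(s))
  byte[6]=0x84 cont=1 payload=0x04=4: acc |= 4<<0 -> acc=4 shift=7
  byte[7]=0x27 cont=0 payload=0x27=39: acc |= 39<<7 -> acc=4996 shift=14 [end]
Varint 4: bytes[6:8] = 84 27 -> value 4996 (2 byte(s))
  byte[8]=0xAA cont=1 payload=0x2A=42: acc |= 42<<0 -> acc=42 shift=7
  byte[9]=0x7A cont=0 payload=0x7A=122: acc |= 122<<7 -> acc=15658 shift=14 [end]
Varint 5: bytes[8:10] = AA 7A -> value 15658 (2 byte(s))

Answer: 3 1 2 2 2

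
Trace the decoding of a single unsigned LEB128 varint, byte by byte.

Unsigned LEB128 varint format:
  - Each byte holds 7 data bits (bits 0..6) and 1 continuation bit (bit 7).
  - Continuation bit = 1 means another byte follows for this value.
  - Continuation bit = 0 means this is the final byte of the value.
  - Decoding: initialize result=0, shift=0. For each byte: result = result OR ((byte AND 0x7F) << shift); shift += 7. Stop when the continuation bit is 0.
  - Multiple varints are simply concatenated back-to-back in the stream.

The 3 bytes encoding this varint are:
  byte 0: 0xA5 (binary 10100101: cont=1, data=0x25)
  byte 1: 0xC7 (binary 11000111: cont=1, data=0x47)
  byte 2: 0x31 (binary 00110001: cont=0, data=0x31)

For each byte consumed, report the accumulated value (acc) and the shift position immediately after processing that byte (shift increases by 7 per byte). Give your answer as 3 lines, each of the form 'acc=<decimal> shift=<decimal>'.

Answer: acc=37 shift=7
acc=9125 shift=14
acc=811941 shift=21

Derivation:
byte 0=0xA5: payload=0x25=37, contrib = 37<<0 = 37; acc -> 37, shift -> 7
byte 1=0xC7: payload=0x47=71, contrib = 71<<7 = 9088; acc -> 9125, shift -> 14
byte 2=0x31: payload=0x31=49, contrib = 49<<14 = 802816; acc -> 811941, shift -> 21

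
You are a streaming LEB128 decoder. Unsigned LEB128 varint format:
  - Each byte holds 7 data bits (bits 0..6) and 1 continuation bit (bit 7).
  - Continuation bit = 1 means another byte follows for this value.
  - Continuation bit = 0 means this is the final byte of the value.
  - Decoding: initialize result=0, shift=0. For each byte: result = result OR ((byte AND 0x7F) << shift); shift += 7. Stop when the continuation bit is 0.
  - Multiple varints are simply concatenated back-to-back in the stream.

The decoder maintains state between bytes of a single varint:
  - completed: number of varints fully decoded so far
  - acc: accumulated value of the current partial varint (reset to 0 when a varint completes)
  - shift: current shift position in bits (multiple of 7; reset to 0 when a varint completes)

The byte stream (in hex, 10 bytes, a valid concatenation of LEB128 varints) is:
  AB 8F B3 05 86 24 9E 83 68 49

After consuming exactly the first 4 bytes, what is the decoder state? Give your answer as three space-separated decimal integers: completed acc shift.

Answer: 1 0 0

Derivation:
byte[0]=0xAB cont=1 payload=0x2B: acc |= 43<<0 -> completed=0 acc=43 shift=7
byte[1]=0x8F cont=1 payload=0x0F: acc |= 15<<7 -> completed=0 acc=1963 shift=14
byte[2]=0xB3 cont=1 payload=0x33: acc |= 51<<14 -> completed=0 acc=837547 shift=21
byte[3]=0x05 cont=0 payload=0x05: varint #1 complete (value=11323307); reset -> completed=1 acc=0 shift=0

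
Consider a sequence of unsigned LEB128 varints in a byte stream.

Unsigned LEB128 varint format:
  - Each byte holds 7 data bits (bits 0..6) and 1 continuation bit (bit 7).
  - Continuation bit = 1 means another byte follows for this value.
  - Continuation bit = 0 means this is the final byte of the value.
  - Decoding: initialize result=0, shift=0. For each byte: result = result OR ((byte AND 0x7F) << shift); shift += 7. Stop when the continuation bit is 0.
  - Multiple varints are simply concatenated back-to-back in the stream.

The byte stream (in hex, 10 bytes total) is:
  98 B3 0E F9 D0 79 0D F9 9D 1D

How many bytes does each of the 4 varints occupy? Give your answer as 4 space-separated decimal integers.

  byte[0]=0x98 cont=1 payload=0x18=24: acc |= 24<<0 -> acc=24 shift=7
  byte[1]=0xB3 cont=1 payload=0x33=51: acc |= 51<<7 -> acc=6552 shift=14
  byte[2]=0x0E cont=0 payload=0x0E=14: acc |= 14<<14 -> acc=235928 shift=21 [end]
Varint 1: bytes[0:3] = 98 B3 0E -> value 235928 (3 byte(s))
  byte[3]=0xF9 cont=1 payload=0x79=121: acc |= 121<<0 -> acc=121 shift=7
  byte[4]=0xD0 cont=1 payload=0x50=80: acc |= 80<<7 -> acc=10361 shift=14
  byte[5]=0x79 cont=0 payload=0x79=121: acc |= 121<<14 -> acc=1992825 shift=21 [end]
Varint 2: bytes[3:6] = F9 D0 79 -> value 1992825 (3 byte(s))
  byte[6]=0x0D cont=0 payload=0x0D=13: acc |= 13<<0 -> acc=13 shift=7 [end]
Varint 3: bytes[6:7] = 0D -> value 13 (1 byte(s))
  byte[7]=0xF9 cont=1 payload=0x79=121: acc |= 121<<0 -> acc=121 shift=7
  byte[8]=0x9D cont=1 payload=0x1D=29: acc |= 29<<7 -> acc=3833 shift=14
  byte[9]=0x1D cont=0 payload=0x1D=29: acc |= 29<<14 -> acc=478969 shift=21 [end]
Varint 4: bytes[7:10] = F9 9D 1D -> value 478969 (3 byte(s))

Answer: 3 3 1 3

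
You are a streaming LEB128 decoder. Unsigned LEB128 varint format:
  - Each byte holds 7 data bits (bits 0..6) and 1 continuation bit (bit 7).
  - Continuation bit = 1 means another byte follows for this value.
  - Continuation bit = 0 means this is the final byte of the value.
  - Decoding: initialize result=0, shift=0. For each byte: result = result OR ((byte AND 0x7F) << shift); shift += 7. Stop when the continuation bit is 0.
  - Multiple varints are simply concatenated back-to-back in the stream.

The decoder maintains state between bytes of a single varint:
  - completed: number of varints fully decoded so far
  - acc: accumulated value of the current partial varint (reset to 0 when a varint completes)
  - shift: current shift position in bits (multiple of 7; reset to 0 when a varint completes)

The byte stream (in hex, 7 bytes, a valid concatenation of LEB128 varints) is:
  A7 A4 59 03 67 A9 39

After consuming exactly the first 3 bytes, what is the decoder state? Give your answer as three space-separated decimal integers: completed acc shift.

Answer: 1 0 0

Derivation:
byte[0]=0xA7 cont=1 payload=0x27: acc |= 39<<0 -> completed=0 acc=39 shift=7
byte[1]=0xA4 cont=1 payload=0x24: acc |= 36<<7 -> completed=0 acc=4647 shift=14
byte[2]=0x59 cont=0 payload=0x59: varint #1 complete (value=1462823); reset -> completed=1 acc=0 shift=0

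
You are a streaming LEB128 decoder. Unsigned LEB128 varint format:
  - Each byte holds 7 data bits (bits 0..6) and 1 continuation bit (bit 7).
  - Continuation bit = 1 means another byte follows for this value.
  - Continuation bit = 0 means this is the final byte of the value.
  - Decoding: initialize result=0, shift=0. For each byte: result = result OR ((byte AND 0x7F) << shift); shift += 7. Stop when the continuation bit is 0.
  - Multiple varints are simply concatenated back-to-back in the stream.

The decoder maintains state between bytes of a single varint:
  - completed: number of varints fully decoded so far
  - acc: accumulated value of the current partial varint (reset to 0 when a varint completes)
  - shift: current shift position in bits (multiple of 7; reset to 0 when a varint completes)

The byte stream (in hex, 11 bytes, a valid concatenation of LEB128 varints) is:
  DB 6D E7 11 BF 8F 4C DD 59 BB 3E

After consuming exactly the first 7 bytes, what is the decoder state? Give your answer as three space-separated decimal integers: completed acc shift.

Answer: 3 0 0

Derivation:
byte[0]=0xDB cont=1 payload=0x5B: acc |= 91<<0 -> completed=0 acc=91 shift=7
byte[1]=0x6D cont=0 payload=0x6D: varint #1 complete (value=14043); reset -> completed=1 acc=0 shift=0
byte[2]=0xE7 cont=1 payload=0x67: acc |= 103<<0 -> completed=1 acc=103 shift=7
byte[3]=0x11 cont=0 payload=0x11: varint #2 complete (value=2279); reset -> completed=2 acc=0 shift=0
byte[4]=0xBF cont=1 payload=0x3F: acc |= 63<<0 -> completed=2 acc=63 shift=7
byte[5]=0x8F cont=1 payload=0x0F: acc |= 15<<7 -> completed=2 acc=1983 shift=14
byte[6]=0x4C cont=0 payload=0x4C: varint #3 complete (value=1247167); reset -> completed=3 acc=0 shift=0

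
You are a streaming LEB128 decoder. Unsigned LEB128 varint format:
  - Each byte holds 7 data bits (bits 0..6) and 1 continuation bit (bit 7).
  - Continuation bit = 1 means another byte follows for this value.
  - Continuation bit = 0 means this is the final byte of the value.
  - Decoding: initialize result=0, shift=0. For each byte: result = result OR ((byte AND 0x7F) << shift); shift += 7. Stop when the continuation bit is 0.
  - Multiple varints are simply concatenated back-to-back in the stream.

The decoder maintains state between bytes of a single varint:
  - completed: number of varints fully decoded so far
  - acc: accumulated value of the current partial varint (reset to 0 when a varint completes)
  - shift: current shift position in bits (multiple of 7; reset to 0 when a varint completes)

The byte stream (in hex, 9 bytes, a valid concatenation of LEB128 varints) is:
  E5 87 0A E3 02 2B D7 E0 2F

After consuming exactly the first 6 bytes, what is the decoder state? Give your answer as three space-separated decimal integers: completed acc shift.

byte[0]=0xE5 cont=1 payload=0x65: acc |= 101<<0 -> completed=0 acc=101 shift=7
byte[1]=0x87 cont=1 payload=0x07: acc |= 7<<7 -> completed=0 acc=997 shift=14
byte[2]=0x0A cont=0 payload=0x0A: varint #1 complete (value=164837); reset -> completed=1 acc=0 shift=0
byte[3]=0xE3 cont=1 payload=0x63: acc |= 99<<0 -> completed=1 acc=99 shift=7
byte[4]=0x02 cont=0 payload=0x02: varint #2 complete (value=355); reset -> completed=2 acc=0 shift=0
byte[5]=0x2B cont=0 payload=0x2B: varint #3 complete (value=43); reset -> completed=3 acc=0 shift=0

Answer: 3 0 0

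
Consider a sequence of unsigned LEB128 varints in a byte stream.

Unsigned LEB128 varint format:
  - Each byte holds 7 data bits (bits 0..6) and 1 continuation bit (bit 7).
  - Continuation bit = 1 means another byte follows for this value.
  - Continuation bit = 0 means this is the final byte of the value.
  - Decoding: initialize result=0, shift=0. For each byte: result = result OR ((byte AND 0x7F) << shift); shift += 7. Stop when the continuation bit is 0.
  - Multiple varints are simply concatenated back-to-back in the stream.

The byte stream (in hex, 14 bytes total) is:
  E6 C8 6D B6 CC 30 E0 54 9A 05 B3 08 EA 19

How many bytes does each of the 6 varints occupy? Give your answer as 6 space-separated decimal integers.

  byte[0]=0xE6 cont=1 payload=0x66=102: acc |= 102<<0 -> acc=102 shift=7
  byte[1]=0xC8 cont=1 payload=0x48=72: acc |= 72<<7 -> acc=9318 shift=14
  byte[2]=0x6D cont=0 payload=0x6D=109: acc |= 109<<14 -> acc=1795174 shift=21 [end]
Varint 1: bytes[0:3] = E6 C8 6D -> value 1795174 (3 byte(s))
  byte[3]=0xB6 cont=1 payload=0x36=54: acc |= 54<<0 -> acc=54 shift=7
  byte[4]=0xCC cont=1 payload=0x4C=76: acc |= 76<<7 -> acc=9782 shift=14
  byte[5]=0x30 cont=0 payload=0x30=48: acc |= 48<<14 -> acc=796214 shift=21 [end]
Varint 2: bytes[3:6] = B6 CC 30 -> value 796214 (3 byte(s))
  byte[6]=0xE0 cont=1 payload=0x60=96: acc |= 96<<0 -> acc=96 shift=7
  byte[7]=0x54 cont=0 payload=0x54=84: acc |= 84<<7 -> acc=10848 shift=14 [end]
Varint 3: bytes[6:8] = E0 54 -> value 10848 (2 byte(s))
  byte[8]=0x9A cont=1 payload=0x1A=26: acc |= 26<<0 -> acc=26 shift=7
  byte[9]=0x05 cont=0 payload=0x05=5: acc |= 5<<7 -> acc=666 shift=14 [end]
Varint 4: bytes[8:10] = 9A 05 -> value 666 (2 byte(s))
  byte[10]=0xB3 cont=1 payload=0x33=51: acc |= 51<<0 -> acc=51 shift=7
  byte[11]=0x08 cont=0 payload=0x08=8: acc |= 8<<7 -> acc=1075 shift=14 [end]
Varint 5: bytes[10:12] = B3 08 -> value 1075 (2 byte(s))
  byte[12]=0xEA cont=1 payload=0x6A=106: acc |= 106<<0 -> acc=106 shift=7
  byte[13]=0x19 cont=0 payload=0x19=25: acc |= 25<<7 -> acc=3306 shift=14 [end]
Varint 6: bytes[12:14] = EA 19 -> value 3306 (2 byte(s))

Answer: 3 3 2 2 2 2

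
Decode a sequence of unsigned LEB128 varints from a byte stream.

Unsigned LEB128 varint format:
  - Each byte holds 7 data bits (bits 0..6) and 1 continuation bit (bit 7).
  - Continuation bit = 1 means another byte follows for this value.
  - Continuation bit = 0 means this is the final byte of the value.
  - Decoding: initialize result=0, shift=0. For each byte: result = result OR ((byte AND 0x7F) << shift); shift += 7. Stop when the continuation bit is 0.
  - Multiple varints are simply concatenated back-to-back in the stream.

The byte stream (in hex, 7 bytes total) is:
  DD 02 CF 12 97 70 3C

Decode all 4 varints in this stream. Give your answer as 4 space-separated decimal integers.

Answer: 349 2383 14359 60

Derivation:
  byte[0]=0xDD cont=1 payload=0x5D=93: acc |= 93<<0 -> acc=93 shift=7
  byte[1]=0x02 cont=0 payload=0x02=2: acc |= 2<<7 -> acc=349 shift=14 [end]
Varint 1: bytes[0:2] = DD 02 -> value 349 (2 byte(s))
  byte[2]=0xCF cont=1 payload=0x4F=79: acc |= 79<<0 -> acc=79 shift=7
  byte[3]=0x12 cont=0 payload=0x12=18: acc |= 18<<7 -> acc=2383 shift=14 [end]
Varint 2: bytes[2:4] = CF 12 -> value 2383 (2 byte(s))
  byte[4]=0x97 cont=1 payload=0x17=23: acc |= 23<<0 -> acc=23 shift=7
  byte[5]=0x70 cont=0 payload=0x70=112: acc |= 112<<7 -> acc=14359 shift=14 [end]
Varint 3: bytes[4:6] = 97 70 -> value 14359 (2 byte(s))
  byte[6]=0x3C cont=0 payload=0x3C=60: acc |= 60<<0 -> acc=60 shift=7 [end]
Varint 4: bytes[6:7] = 3C -> value 60 (1 byte(s))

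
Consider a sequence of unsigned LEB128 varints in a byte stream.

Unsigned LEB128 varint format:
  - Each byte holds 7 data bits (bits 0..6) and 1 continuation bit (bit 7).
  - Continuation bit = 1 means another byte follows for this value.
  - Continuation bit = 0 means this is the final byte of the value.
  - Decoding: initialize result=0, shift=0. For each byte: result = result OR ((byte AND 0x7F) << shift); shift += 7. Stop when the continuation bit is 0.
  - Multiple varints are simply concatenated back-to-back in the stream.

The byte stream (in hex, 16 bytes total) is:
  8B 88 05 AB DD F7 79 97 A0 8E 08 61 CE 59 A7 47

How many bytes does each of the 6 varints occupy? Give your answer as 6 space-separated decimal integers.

Answer: 3 4 4 1 2 2

Derivation:
  byte[0]=0x8B cont=1 payload=0x0B=11: acc |= 11<<0 -> acc=11 shift=7
  byte[1]=0x88 cont=1 payload=0x08=8: acc |= 8<<7 -> acc=1035 shift=14
  byte[2]=0x05 cont=0 payload=0x05=5: acc |= 5<<14 -> acc=82955 shift=21 [end]
Varint 1: bytes[0:3] = 8B 88 05 -> value 82955 (3 byte(s))
  byte[3]=0xAB cont=1 payload=0x2B=43: acc |= 43<<0 -> acc=43 shift=7
  byte[4]=0xDD cont=1 payload=0x5D=93: acc |= 93<<7 -> acc=11947 shift=14
  byte[5]=0xF7 cont=1 payload=0x77=119: acc |= 119<<14 -> acc=1961643 shift=21
  byte[6]=0x79 cont=0 payload=0x79=121: acc |= 121<<21 -> acc=255717035 shift=28 [end]
Varint 2: bytes[3:7] = AB DD F7 79 -> value 255717035 (4 byte(s))
  byte[7]=0x97 cont=1 payload=0x17=23: acc |= 23<<0 -> acc=23 shift=7
  byte[8]=0xA0 cont=1 payload=0x20=32: acc |= 32<<7 -> acc=4119 shift=14
  byte[9]=0x8E cont=1 payload=0x0E=14: acc |= 14<<14 -> acc=233495 shift=21
  byte[10]=0x08 cont=0 payload=0x08=8: acc |= 8<<21 -> acc=17010711 shift=28 [end]
Varint 3: bytes[7:11] = 97 A0 8E 08 -> value 17010711 (4 byte(s))
  byte[11]=0x61 cont=0 payload=0x61=97: acc |= 97<<0 -> acc=97 shift=7 [end]
Varint 4: bytes[11:12] = 61 -> value 97 (1 byte(s))
  byte[12]=0xCE cont=1 payload=0x4E=78: acc |= 78<<0 -> acc=78 shift=7
  byte[13]=0x59 cont=0 payload=0x59=89: acc |= 89<<7 -> acc=11470 shift=14 [end]
Varint 5: bytes[12:14] = CE 59 -> value 11470 (2 byte(s))
  byte[14]=0xA7 cont=1 payload=0x27=39: acc |= 39<<0 -> acc=39 shift=7
  byte[15]=0x47 cont=0 payload=0x47=71: acc |= 71<<7 -> acc=9127 shift=14 [end]
Varint 6: bytes[14:16] = A7 47 -> value 9127 (2 byte(s))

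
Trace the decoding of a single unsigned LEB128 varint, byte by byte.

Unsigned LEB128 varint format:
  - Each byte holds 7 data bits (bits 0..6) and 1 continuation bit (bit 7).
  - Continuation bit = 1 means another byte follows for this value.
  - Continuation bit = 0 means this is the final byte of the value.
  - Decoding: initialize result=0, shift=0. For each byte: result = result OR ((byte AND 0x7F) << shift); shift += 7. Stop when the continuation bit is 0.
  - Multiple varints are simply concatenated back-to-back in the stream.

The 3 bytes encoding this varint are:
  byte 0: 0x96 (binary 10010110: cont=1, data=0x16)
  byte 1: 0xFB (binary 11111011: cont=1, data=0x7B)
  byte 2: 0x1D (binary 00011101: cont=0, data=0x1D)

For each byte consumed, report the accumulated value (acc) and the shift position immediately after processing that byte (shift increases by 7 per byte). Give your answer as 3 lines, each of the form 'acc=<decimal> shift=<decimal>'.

byte 0=0x96: payload=0x16=22, contrib = 22<<0 = 22; acc -> 22, shift -> 7
byte 1=0xFB: payload=0x7B=123, contrib = 123<<7 = 15744; acc -> 15766, shift -> 14
byte 2=0x1D: payload=0x1D=29, contrib = 29<<14 = 475136; acc -> 490902, shift -> 21

Answer: acc=22 shift=7
acc=15766 shift=14
acc=490902 shift=21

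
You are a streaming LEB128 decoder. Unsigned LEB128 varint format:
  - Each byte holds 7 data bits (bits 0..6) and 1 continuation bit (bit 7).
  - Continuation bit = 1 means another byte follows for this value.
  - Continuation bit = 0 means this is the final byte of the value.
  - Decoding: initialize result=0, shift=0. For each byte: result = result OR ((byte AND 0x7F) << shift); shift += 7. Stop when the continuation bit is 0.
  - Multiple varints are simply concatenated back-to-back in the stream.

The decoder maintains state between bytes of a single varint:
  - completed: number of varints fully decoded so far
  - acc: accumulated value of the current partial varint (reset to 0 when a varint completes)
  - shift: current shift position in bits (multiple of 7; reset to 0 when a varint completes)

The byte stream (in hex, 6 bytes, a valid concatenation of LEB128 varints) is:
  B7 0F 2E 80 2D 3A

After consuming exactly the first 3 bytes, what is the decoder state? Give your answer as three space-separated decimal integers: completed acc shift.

byte[0]=0xB7 cont=1 payload=0x37: acc |= 55<<0 -> completed=0 acc=55 shift=7
byte[1]=0x0F cont=0 payload=0x0F: varint #1 complete (value=1975); reset -> completed=1 acc=0 shift=0
byte[2]=0x2E cont=0 payload=0x2E: varint #2 complete (value=46); reset -> completed=2 acc=0 shift=0

Answer: 2 0 0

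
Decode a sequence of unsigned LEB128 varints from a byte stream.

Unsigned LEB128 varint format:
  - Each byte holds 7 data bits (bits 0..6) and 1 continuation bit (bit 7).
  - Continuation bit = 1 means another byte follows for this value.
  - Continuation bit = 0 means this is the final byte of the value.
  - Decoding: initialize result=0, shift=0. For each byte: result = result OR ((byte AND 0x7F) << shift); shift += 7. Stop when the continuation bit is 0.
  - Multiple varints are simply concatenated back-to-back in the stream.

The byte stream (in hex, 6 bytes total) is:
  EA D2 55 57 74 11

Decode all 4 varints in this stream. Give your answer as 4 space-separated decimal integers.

Answer: 1403242 87 116 17

Derivation:
  byte[0]=0xEA cont=1 payload=0x6A=106: acc |= 106<<0 -> acc=106 shift=7
  byte[1]=0xD2 cont=1 payload=0x52=82: acc |= 82<<7 -> acc=10602 shift=14
  byte[2]=0x55 cont=0 payload=0x55=85: acc |= 85<<14 -> acc=1403242 shift=21 [end]
Varint 1: bytes[0:3] = EA D2 55 -> value 1403242 (3 byte(s))
  byte[3]=0x57 cont=0 payload=0x57=87: acc |= 87<<0 -> acc=87 shift=7 [end]
Varint 2: bytes[3:4] = 57 -> value 87 (1 byte(s))
  byte[4]=0x74 cont=0 payload=0x74=116: acc |= 116<<0 -> acc=116 shift=7 [end]
Varint 3: bytes[4:5] = 74 -> value 116 (1 byte(s))
  byte[5]=0x11 cont=0 payload=0x11=17: acc |= 17<<0 -> acc=17 shift=7 [end]
Varint 4: bytes[5:6] = 11 -> value 17 (1 byte(s))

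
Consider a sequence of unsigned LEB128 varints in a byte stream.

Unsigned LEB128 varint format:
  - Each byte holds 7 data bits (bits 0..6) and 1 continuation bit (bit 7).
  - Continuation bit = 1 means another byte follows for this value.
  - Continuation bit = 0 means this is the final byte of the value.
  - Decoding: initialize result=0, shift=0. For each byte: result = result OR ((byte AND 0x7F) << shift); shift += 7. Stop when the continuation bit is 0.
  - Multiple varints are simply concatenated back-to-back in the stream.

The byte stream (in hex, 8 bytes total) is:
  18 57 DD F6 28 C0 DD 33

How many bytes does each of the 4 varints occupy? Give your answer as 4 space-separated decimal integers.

Answer: 1 1 3 3

Derivation:
  byte[0]=0x18 cont=0 payload=0x18=24: acc |= 24<<0 -> acc=24 shift=7 [end]
Varint 1: bytes[0:1] = 18 -> value 24 (1 byte(s))
  byte[1]=0x57 cont=0 payload=0x57=87: acc |= 87<<0 -> acc=87 shift=7 [end]
Varint 2: bytes[1:2] = 57 -> value 87 (1 byte(s))
  byte[2]=0xDD cont=1 payload=0x5D=93: acc |= 93<<0 -> acc=93 shift=7
  byte[3]=0xF6 cont=1 payload=0x76=118: acc |= 118<<7 -> acc=15197 shift=14
  byte[4]=0x28 cont=0 payload=0x28=40: acc |= 40<<14 -> acc=670557 shift=21 [end]
Varint 3: bytes[2:5] = DD F6 28 -> value 670557 (3 byte(s))
  byte[5]=0xC0 cont=1 payload=0x40=64: acc |= 64<<0 -> acc=64 shift=7
  byte[6]=0xDD cont=1 payload=0x5D=93: acc |= 93<<7 -> acc=11968 shift=14
  byte[7]=0x33 cont=0 payload=0x33=51: acc |= 51<<14 -> acc=847552 shift=21 [end]
Varint 4: bytes[5:8] = C0 DD 33 -> value 847552 (3 byte(s))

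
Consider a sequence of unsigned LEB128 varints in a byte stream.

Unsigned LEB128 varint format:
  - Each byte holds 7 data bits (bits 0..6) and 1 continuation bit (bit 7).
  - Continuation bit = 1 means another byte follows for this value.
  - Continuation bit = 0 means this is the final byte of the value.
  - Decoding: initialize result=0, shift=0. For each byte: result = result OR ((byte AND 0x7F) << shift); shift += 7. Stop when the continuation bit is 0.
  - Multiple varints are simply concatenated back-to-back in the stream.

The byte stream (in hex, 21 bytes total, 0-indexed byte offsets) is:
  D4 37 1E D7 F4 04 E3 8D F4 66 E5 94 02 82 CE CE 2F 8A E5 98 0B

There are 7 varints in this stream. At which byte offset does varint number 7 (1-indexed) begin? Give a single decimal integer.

Answer: 17

Derivation:
  byte[0]=0xD4 cont=1 payload=0x54=84: acc |= 84<<0 -> acc=84 shift=7
  byte[1]=0x37 cont=0 payload=0x37=55: acc |= 55<<7 -> acc=7124 shift=14 [end]
Varint 1: bytes[0:2] = D4 37 -> value 7124 (2 byte(s))
  byte[2]=0x1E cont=0 payload=0x1E=30: acc |= 30<<0 -> acc=30 shift=7 [end]
Varint 2: bytes[2:3] = 1E -> value 30 (1 byte(s))
  byte[3]=0xD7 cont=1 payload=0x57=87: acc |= 87<<0 -> acc=87 shift=7
  byte[4]=0xF4 cont=1 payload=0x74=116: acc |= 116<<7 -> acc=14935 shift=14
  byte[5]=0x04 cont=0 payload=0x04=4: acc |= 4<<14 -> acc=80471 shift=21 [end]
Varint 3: bytes[3:6] = D7 F4 04 -> value 80471 (3 byte(s))
  byte[6]=0xE3 cont=1 payload=0x63=99: acc |= 99<<0 -> acc=99 shift=7
  byte[7]=0x8D cont=1 payload=0x0D=13: acc |= 13<<7 -> acc=1763 shift=14
  byte[8]=0xF4 cont=1 payload=0x74=116: acc |= 116<<14 -> acc=1902307 shift=21
  byte[9]=0x66 cont=0 payload=0x66=102: acc |= 102<<21 -> acc=215811811 shift=28 [end]
Varint 4: bytes[6:10] = E3 8D F4 66 -> value 215811811 (4 byte(s))
  byte[10]=0xE5 cont=1 payload=0x65=101: acc |= 101<<0 -> acc=101 shift=7
  byte[11]=0x94 cont=1 payload=0x14=20: acc |= 20<<7 -> acc=2661 shift=14
  byte[12]=0x02 cont=0 payload=0x02=2: acc |= 2<<14 -> acc=35429 shift=21 [end]
Varint 5: bytes[10:13] = E5 94 02 -> value 35429 (3 byte(s))
  byte[13]=0x82 cont=1 payload=0x02=2: acc |= 2<<0 -> acc=2 shift=7
  byte[14]=0xCE cont=1 payload=0x4E=78: acc |= 78<<7 -> acc=9986 shift=14
  byte[15]=0xCE cont=1 payload=0x4E=78: acc |= 78<<14 -> acc=1287938 shift=21
  byte[16]=0x2F cont=0 payload=0x2F=47: acc |= 47<<21 -> acc=99854082 shift=28 [end]
Varint 6: bytes[13:17] = 82 CE CE 2F -> value 99854082 (4 byte(s))
  byte[17]=0x8A cont=1 payload=0x0A=10: acc |= 10<<0 -> acc=10 shift=7
  byte[18]=0xE5 cont=1 payload=0x65=101: acc |= 101<<7 -> acc=12938 shift=14
  byte[19]=0x98 cont=1 payload=0x18=24: acc |= 24<<14 -> acc=406154 shift=21
  byte[20]=0x0B cont=0 payload=0x0B=11: acc |= 11<<21 -> acc=23474826 shift=28 [end]
Varint 7: bytes[17:21] = 8A E5 98 0B -> value 23474826 (4 byte(s))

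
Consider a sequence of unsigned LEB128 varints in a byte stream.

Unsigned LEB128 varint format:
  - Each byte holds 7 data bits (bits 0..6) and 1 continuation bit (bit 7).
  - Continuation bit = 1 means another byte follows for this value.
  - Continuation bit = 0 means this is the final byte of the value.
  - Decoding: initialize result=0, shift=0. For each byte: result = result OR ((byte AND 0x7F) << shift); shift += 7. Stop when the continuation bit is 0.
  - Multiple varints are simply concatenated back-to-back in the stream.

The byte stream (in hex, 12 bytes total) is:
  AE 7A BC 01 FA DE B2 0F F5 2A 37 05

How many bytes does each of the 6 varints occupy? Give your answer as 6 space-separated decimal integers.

  byte[0]=0xAE cont=1 payload=0x2E=46: acc |= 46<<0 -> acc=46 shift=7
  byte[1]=0x7A cont=0 payload=0x7A=122: acc |= 122<<7 -> acc=15662 shift=14 [end]
Varint 1: bytes[0:2] = AE 7A -> value 15662 (2 byte(s))
  byte[2]=0xBC cont=1 payload=0x3C=60: acc |= 60<<0 -> acc=60 shift=7
  byte[3]=0x01 cont=0 payload=0x01=1: acc |= 1<<7 -> acc=188 shift=14 [end]
Varint 2: bytes[2:4] = BC 01 -> value 188 (2 byte(s))
  byte[4]=0xFA cont=1 payload=0x7A=122: acc |= 122<<0 -> acc=122 shift=7
  byte[5]=0xDE cont=1 payload=0x5E=94: acc |= 94<<7 -> acc=12154 shift=14
  byte[6]=0xB2 cont=1 payload=0x32=50: acc |= 50<<14 -> acc=831354 shift=21
  byte[7]=0x0F cont=0 payload=0x0F=15: acc |= 15<<21 -> acc=32288634 shift=28 [end]
Varint 3: bytes[4:8] = FA DE B2 0F -> value 32288634 (4 byte(s))
  byte[8]=0xF5 cont=1 payload=0x75=117: acc |= 117<<0 -> acc=117 shift=7
  byte[9]=0x2A cont=0 payload=0x2A=42: acc |= 42<<7 -> acc=5493 shift=14 [end]
Varint 4: bytes[8:10] = F5 2A -> value 5493 (2 byte(s))
  byte[10]=0x37 cont=0 payload=0x37=55: acc |= 55<<0 -> acc=55 shift=7 [end]
Varint 5: bytes[10:11] = 37 -> value 55 (1 byte(s))
  byte[11]=0x05 cont=0 payload=0x05=5: acc |= 5<<0 -> acc=5 shift=7 [end]
Varint 6: bytes[11:12] = 05 -> value 5 (1 byte(s))

Answer: 2 2 4 2 1 1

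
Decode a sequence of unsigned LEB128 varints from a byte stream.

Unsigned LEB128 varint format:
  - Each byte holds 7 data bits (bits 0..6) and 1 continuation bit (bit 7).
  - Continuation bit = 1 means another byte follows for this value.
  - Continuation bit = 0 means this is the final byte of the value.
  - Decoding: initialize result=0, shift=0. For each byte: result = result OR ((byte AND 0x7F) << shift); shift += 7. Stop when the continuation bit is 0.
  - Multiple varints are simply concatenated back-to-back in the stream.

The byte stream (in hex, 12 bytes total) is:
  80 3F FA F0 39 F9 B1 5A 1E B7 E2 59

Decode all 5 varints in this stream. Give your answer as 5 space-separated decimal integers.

Answer: 8064 948346 1480953 30 1470775

Derivation:
  byte[0]=0x80 cont=1 payload=0x00=0: acc |= 0<<0 -> acc=0 shift=7
  byte[1]=0x3F cont=0 payload=0x3F=63: acc |= 63<<7 -> acc=8064 shift=14 [end]
Varint 1: bytes[0:2] = 80 3F -> value 8064 (2 byte(s))
  byte[2]=0xFA cont=1 payload=0x7A=122: acc |= 122<<0 -> acc=122 shift=7
  byte[3]=0xF0 cont=1 payload=0x70=112: acc |= 112<<7 -> acc=14458 shift=14
  byte[4]=0x39 cont=0 payload=0x39=57: acc |= 57<<14 -> acc=948346 shift=21 [end]
Varint 2: bytes[2:5] = FA F0 39 -> value 948346 (3 byte(s))
  byte[5]=0xF9 cont=1 payload=0x79=121: acc |= 121<<0 -> acc=121 shift=7
  byte[6]=0xB1 cont=1 payload=0x31=49: acc |= 49<<7 -> acc=6393 shift=14
  byte[7]=0x5A cont=0 payload=0x5A=90: acc |= 90<<14 -> acc=1480953 shift=21 [end]
Varint 3: bytes[5:8] = F9 B1 5A -> value 1480953 (3 byte(s))
  byte[8]=0x1E cont=0 payload=0x1E=30: acc |= 30<<0 -> acc=30 shift=7 [end]
Varint 4: bytes[8:9] = 1E -> value 30 (1 byte(s))
  byte[9]=0xB7 cont=1 payload=0x37=55: acc |= 55<<0 -> acc=55 shift=7
  byte[10]=0xE2 cont=1 payload=0x62=98: acc |= 98<<7 -> acc=12599 shift=14
  byte[11]=0x59 cont=0 payload=0x59=89: acc |= 89<<14 -> acc=1470775 shift=21 [end]
Varint 5: bytes[9:12] = B7 E2 59 -> value 1470775 (3 byte(s))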